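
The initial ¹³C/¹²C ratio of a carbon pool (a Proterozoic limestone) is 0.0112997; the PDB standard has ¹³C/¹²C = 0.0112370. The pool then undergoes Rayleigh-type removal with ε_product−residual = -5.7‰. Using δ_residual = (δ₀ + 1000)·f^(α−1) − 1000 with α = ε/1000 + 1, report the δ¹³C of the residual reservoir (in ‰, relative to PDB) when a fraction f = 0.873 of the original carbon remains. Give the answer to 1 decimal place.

6.4‰

δ₀ = (0.0112997/0.0112370 − 1)×1000 = (1.005580 − 1)×1000 = 5.580‰
α − 1 = ε/1000 = -0.0057
f^(α−1) = 0.873^(-0.0057) = 1.000774
δ_res = (5.580 + 1000) × 1.000774 − 1000 = 1006.359 − 1000 = 6.36‰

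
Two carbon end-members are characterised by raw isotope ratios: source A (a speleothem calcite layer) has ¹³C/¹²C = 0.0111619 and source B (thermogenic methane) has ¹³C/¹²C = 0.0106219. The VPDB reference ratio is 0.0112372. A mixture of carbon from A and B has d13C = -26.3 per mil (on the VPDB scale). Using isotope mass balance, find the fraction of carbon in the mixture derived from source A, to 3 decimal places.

δ_A = (0.0111619/0.0112372 − 1)×1000 = (0.993299 − 1)×1000 = -6.701 per mil
δ_B = (0.0106219/0.0112372 − 1)×1000 = (0.945244 − 1)×1000 = -54.756 per mil
f_A = (δ_mix − δ_B)/(δ_A − δ_B) = (-26.3 − (-54.756))/(-6.701 − (-54.756))
f_A = 28.456 / 48.055 = 0.5922

0.592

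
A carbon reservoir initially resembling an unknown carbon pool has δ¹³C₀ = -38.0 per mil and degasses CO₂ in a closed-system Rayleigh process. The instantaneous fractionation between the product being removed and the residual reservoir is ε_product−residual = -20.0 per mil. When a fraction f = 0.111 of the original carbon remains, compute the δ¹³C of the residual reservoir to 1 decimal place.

Rayleigh residual: δ_res = (δ₀ + 1000)·f^(α−1) − 1000
α = ε/1000 + 1 = 0.98000, so α − 1 = -0.02000
f^(α−1) = 0.111^(-0.02000) = 1.044945
δ_res = (-38.0 + 1000) × 1.044945 − 1000 = 1005.237 − 1000 = 5.24 per mil

5.2 per mil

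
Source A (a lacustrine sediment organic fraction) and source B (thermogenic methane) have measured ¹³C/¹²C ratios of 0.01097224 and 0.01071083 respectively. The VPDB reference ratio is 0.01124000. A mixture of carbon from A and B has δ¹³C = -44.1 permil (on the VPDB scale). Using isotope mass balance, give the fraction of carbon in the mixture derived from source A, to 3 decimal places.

δ_A = (0.01097224/0.01124000 − 1)×1000 = (0.976178 − 1)×1000 = -23.822 permil
δ_B = (0.01071083/0.01124000 − 1)×1000 = (0.952921 − 1)×1000 = -47.079 permil
f_A = (δ_mix − δ_B)/(δ_A − δ_B) = (-44.1 − (-47.079))/(-23.822 − (-47.079))
f_A = 2.979 / 23.257 = 0.1281

0.128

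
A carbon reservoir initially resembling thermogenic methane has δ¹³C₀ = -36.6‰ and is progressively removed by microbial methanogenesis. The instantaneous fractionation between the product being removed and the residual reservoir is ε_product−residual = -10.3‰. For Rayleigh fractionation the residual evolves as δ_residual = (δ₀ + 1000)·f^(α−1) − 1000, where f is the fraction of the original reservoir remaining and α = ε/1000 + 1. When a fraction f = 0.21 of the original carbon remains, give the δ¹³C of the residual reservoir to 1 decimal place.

Rayleigh residual: δ_res = (δ₀ + 1000)·f^(α−1) − 1000
α = ε/1000 + 1 = 0.98970, so α − 1 = -0.01030
f^(α−1) = 0.21^(-0.01030) = 1.016205
δ_res = (-36.6 + 1000) × 1.016205 − 1000 = 979.011 − 1000 = -20.99‰

-21.0‰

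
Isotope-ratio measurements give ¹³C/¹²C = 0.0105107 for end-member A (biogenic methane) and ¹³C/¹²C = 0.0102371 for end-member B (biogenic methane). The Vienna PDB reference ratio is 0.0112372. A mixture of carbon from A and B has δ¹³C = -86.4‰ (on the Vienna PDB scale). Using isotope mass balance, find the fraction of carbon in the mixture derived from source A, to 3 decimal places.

0.107

δ_A = (0.0105107/0.0112372 − 1)×1000 = (0.935349 − 1)×1000 = -64.651‰
δ_B = (0.0102371/0.0112372 − 1)×1000 = (0.911001 − 1)×1000 = -88.999‰
f_A = (δ_mix − δ_B)/(δ_A − δ_B) = (-86.4 − (-88.999))/(-64.651 − (-88.999))
f_A = 2.599 / 24.348 = 0.1067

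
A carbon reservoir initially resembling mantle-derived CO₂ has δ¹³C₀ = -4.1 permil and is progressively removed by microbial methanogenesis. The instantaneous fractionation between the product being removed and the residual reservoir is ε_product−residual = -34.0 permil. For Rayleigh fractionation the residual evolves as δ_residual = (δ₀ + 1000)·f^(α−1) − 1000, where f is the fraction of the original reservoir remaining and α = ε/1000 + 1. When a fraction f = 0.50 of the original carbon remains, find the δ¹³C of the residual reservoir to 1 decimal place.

19.6 permil

Rayleigh residual: δ_res = (δ₀ + 1000)·f^(α−1) − 1000
α = ε/1000 + 1 = 0.96600, so α − 1 = -0.03400
f^(α−1) = 0.50^(-0.03400) = 1.023847
δ_res = (-4.1 + 1000) × 1.023847 − 1000 = 1019.649 − 1000 = 19.65 permil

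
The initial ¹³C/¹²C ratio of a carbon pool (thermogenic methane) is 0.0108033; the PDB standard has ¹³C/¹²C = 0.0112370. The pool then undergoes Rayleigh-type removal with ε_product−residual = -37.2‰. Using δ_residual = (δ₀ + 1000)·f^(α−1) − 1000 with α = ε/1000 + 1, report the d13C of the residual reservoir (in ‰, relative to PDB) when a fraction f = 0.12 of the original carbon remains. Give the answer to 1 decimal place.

δ₀ = (0.0108033/0.0112370 − 1)×1000 = (0.961404 − 1)×1000 = -38.596‰
α − 1 = ε/1000 = -0.0372
f^(α−1) = 0.12^(-0.0372) = 1.082068
δ_res = (-38.596 + 1000) × 1.082068 − 1000 = 1040.305 − 1000 = 40.30‰

40.3‰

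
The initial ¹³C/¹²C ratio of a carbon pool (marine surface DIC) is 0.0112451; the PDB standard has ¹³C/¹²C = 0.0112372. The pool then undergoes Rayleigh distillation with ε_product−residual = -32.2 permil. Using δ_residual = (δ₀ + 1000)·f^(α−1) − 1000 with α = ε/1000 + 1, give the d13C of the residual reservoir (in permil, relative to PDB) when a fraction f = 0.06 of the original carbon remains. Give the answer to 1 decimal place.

95.6 permil

δ₀ = (0.0112451/0.0112372 − 1)×1000 = (1.000703 − 1)×1000 = 0.703 permil
α − 1 = ε/1000 = -0.0322
f^(α−1) = 0.06^(-0.0322) = 1.094822
δ_res = (0.703 + 1000) × 1.094822 − 1000 = 1095.592 − 1000 = 95.59 permil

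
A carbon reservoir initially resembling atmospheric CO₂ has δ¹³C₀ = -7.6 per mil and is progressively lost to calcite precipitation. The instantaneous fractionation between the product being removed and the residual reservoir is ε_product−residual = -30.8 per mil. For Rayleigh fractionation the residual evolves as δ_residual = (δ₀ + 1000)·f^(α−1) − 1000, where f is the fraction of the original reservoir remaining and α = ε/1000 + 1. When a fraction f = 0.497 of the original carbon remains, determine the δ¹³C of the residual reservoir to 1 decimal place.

14.0 per mil

Rayleigh residual: δ_res = (δ₀ + 1000)·f^(α−1) − 1000
α = ε/1000 + 1 = 0.96920, so α − 1 = -0.03080
f^(α−1) = 0.497^(-0.03080) = 1.021768
δ_res = (-7.6 + 1000) × 1.021768 − 1000 = 1014.002 − 1000 = 14.00 per mil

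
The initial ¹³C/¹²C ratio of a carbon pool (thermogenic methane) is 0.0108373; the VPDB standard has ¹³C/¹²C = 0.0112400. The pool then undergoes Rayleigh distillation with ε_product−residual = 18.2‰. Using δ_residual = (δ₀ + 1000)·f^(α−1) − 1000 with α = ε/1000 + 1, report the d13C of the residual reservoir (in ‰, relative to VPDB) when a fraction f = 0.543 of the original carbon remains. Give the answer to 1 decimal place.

-46.5‰

δ₀ = (0.0108373/0.0112400 − 1)×1000 = (0.964173 − 1)×1000 = -35.827‰
α − 1 = ε/1000 = 0.0182
f^(α−1) = 0.543^(0.0182) = 0.988948
δ_res = (-35.827 + 1000) × 0.988948 − 1000 = 953.516 − 1000 = -46.48‰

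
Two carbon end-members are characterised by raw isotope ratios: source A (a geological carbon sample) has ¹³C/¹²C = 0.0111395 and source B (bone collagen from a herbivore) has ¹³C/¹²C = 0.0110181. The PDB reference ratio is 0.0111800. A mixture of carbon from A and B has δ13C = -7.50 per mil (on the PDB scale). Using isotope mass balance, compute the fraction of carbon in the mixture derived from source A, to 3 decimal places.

δ_A = (0.0111395/0.0111800 − 1)×1000 = (0.996377 − 1)×1000 = -3.623 per mil
δ_B = (0.0110181/0.0111800 − 1)×1000 = (0.985519 − 1)×1000 = -14.481 per mil
f_A = (δ_mix − δ_B)/(δ_A − δ_B) = (-7.50 − (-14.481))/(-3.623 − (-14.481))
f_A = 6.981 / 10.859 = 0.6429

0.643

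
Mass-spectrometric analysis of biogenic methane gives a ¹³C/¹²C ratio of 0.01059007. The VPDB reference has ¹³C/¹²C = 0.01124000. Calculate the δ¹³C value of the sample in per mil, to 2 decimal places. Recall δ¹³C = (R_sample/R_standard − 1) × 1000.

δ¹³C = (R_sample / R_standard − 1) × 1000
R_sample / R_standard = 0.01059007 / 0.01124000 = 0.942177
δ¹³C = (0.942177 − 1) × 1000 = -57.823 per mil

-57.82 per mil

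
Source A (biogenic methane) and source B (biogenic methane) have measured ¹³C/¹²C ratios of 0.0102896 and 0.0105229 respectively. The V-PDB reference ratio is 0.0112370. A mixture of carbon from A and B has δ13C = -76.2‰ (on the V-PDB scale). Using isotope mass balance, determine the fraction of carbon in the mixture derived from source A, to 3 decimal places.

0.609

δ_A = (0.0102896/0.0112370 − 1)×1000 = (0.915689 − 1)×1000 = -84.311‰
δ_B = (0.0105229/0.0112370 − 1)×1000 = (0.936451 − 1)×1000 = -63.549‰
f_A = (δ_mix − δ_B)/(δ_A − δ_B) = (-76.2 − (-63.549))/(-84.311 − (-63.549))
f_A = -12.651 / -20.762 = 0.6093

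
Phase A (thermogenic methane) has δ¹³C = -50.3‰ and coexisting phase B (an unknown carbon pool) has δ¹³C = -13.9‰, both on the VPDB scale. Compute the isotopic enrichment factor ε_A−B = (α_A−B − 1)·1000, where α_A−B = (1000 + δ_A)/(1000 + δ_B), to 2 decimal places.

α_A−B = (1000 + -50.3) / (1000 + -13.9) = 949.7 / 986.1 = 0.963087
ε_A−B = (0.963087 − 1) × 1000 = -36.913‰
(The approximation ε ≈ δ_A − δ_B would give -36.4‰.)

-36.91‰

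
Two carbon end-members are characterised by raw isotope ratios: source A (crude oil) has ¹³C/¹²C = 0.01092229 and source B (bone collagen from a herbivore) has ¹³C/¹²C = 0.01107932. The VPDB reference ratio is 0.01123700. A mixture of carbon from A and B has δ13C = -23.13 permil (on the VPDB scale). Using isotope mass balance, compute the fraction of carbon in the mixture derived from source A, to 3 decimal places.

0.651

δ_A = (0.01092229/0.01123700 − 1)×1000 = (0.971993 − 1)×1000 = -28.007 permil
δ_B = (0.01107932/0.01123700 − 1)×1000 = (0.985968 − 1)×1000 = -14.032 permil
f_A = (δ_mix − δ_B)/(δ_A − δ_B) = (-23.13 − (-14.032))/(-28.007 − (-14.032))
f_A = -9.098 / -13.974 = 0.6510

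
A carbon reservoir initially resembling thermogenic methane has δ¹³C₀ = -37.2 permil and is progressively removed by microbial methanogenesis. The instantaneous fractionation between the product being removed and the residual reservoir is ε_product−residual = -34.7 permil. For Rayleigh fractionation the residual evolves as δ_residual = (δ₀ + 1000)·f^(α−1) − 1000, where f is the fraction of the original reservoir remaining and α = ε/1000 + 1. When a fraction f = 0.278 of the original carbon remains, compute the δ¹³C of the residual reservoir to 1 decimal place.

6.5 permil

Rayleigh residual: δ_res = (δ₀ + 1000)·f^(α−1) − 1000
α = ε/1000 + 1 = 0.96530, so α − 1 = -0.03470
f^(α−1) = 0.278^(-0.03470) = 1.045422
δ_res = (-37.2 + 1000) × 1.045422 − 1000 = 1006.532 − 1000 = 6.53 permil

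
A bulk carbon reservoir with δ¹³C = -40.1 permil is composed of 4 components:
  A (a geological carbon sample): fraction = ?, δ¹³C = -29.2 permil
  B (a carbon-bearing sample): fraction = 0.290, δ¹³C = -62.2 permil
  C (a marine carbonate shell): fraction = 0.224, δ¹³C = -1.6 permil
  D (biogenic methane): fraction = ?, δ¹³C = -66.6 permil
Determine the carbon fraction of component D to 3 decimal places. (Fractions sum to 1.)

Let f_D and f_A be the unknown fractions; fractions sum to 1 so f_D + f_A = 0.486.
Mass balance: Σ fᵢ·δᵢ = δ_bulk ⇒ f_D·(-66.6) + f_A·(-29.2) = -40.1 − (-18.396) = -21.704
Substitute f_A = 0.486 − f_D:
f_D·(-66.6 − -29.2) = -21.704 − 0.486×(-29.2) = -7.512
f_D = -7.512 / -37.4 = 0.2009

0.201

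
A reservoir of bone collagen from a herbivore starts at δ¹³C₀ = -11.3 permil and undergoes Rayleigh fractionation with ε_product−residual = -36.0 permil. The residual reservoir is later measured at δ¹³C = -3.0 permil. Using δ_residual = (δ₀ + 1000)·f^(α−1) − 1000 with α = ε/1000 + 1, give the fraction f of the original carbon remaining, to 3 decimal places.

0.793

α − 1 = ε/1000 = -0.0360
(δ_res + 1000)/(δ₀ + 1000) = (-3.0 + 1000)/(-11.3 + 1000) = 997.0/988.7 = 1.008395
f = 1.008395^(1/-0.0360) = exp(ln(1.008395)/-0.0360) = exp(0.00836/-0.0360)
f = exp(-0.2322) = 0.7928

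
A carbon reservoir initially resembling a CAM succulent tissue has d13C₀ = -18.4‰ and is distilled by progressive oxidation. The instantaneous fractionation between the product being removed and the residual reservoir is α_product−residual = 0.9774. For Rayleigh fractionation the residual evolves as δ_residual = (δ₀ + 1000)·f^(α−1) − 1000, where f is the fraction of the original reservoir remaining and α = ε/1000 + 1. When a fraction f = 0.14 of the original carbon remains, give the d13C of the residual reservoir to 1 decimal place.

26.2‰

Rayleigh residual: δ_res = (δ₀ + 1000)·f^(α−1) − 1000
α − 1 = -0.02260
f^(α−1) = 0.14^(-0.02260) = 1.045436
δ_res = (-18.4 + 1000) × 1.045436 − 1000 = 1026.200 − 1000 = 26.20‰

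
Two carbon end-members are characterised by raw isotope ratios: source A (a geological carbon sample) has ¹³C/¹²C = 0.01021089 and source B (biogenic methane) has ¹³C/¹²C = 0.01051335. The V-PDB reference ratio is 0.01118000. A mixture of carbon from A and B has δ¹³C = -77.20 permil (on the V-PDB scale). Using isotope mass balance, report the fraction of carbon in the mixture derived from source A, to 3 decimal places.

δ_A = (0.01021089/0.01118000 − 1)×1000 = (0.913318 − 1)×1000 = -86.682 permil
δ_B = (0.01051335/0.01118000 − 1)×1000 = (0.940371 − 1)×1000 = -59.629 permil
f_A = (δ_mix − δ_B)/(δ_A − δ_B) = (-77.20 − (-59.629))/(-86.682 − (-59.629))
f_A = -17.571 / -27.054 = 0.6495

0.649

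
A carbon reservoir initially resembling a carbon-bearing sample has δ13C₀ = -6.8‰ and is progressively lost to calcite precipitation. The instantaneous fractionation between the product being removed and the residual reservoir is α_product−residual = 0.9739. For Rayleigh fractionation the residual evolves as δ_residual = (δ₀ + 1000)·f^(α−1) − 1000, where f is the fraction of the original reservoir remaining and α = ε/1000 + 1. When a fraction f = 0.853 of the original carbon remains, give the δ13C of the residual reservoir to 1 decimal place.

-2.7‰

Rayleigh residual: δ_res = (δ₀ + 1000)·f^(α−1) − 1000
α − 1 = -0.02610
f^(α−1) = 0.853^(-0.02610) = 1.004158
δ_res = (-6.8 + 1000) × 1.004158 − 1000 = 997.330 − 1000 = -2.67‰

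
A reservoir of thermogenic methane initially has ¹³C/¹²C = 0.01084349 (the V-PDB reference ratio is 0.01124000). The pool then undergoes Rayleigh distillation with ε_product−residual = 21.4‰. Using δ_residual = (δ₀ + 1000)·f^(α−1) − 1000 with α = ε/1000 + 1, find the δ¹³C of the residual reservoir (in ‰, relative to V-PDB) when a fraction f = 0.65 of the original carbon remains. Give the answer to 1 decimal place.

δ₀ = (0.01084349/0.01124000 − 1)×1000 = (0.964723 − 1)×1000 = -35.277‰
α − 1 = ε/1000 = 0.0214
f^(α−1) = 0.65^(0.0214) = 0.990824
δ_res = (-35.277 + 1000) × 0.990824 − 1000 = 955.871 − 1000 = -44.13‰

-44.1‰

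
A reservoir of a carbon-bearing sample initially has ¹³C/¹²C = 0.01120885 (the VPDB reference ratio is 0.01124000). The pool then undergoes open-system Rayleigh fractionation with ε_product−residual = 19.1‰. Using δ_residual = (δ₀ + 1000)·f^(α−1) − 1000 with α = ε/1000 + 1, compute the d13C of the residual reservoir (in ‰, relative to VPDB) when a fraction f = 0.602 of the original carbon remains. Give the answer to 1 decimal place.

-12.4‰

δ₀ = (0.01120885/0.01124000 − 1)×1000 = (0.997229 − 1)×1000 = -2.771‰
α − 1 = ε/1000 = 0.0191
f^(α−1) = 0.602^(0.0191) = 0.990354
δ_res = (-2.771 + 1000) × 0.990354 − 1000 = 987.609 − 1000 = -12.39‰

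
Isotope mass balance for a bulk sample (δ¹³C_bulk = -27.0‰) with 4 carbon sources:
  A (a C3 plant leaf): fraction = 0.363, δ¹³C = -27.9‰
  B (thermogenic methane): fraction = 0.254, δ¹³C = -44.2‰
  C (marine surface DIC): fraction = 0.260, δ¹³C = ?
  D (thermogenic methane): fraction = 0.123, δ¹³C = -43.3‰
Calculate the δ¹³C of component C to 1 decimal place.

-1.2‰

Isotope mass balance: δ_bulk = Σ fᵢ·δᵢ.
-27.0 = 0.363×(-27.9) + 0.254×(-44.2) + 0.260×δ_C + 0.123×(-43.3)
0.260·δ_C = -27.0 − (-26.680) = -0.320
δ_C = -0.320 / 0.260 = -1.23‰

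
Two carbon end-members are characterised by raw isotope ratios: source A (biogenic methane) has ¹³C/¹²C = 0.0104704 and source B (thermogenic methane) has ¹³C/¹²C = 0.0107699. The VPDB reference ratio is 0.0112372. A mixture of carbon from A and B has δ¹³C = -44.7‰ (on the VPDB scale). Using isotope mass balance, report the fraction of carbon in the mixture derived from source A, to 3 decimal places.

0.117

δ_A = (0.0104704/0.0112372 − 1)×1000 = (0.931762 − 1)×1000 = -68.238‰
δ_B = (0.0107699/0.0112372 − 1)×1000 = (0.958415 − 1)×1000 = -41.585‰
f_A = (δ_mix − δ_B)/(δ_A − δ_B) = (-44.7 − (-41.585))/(-68.238 − (-41.585))
f_A = -3.115 / -26.653 = 0.1169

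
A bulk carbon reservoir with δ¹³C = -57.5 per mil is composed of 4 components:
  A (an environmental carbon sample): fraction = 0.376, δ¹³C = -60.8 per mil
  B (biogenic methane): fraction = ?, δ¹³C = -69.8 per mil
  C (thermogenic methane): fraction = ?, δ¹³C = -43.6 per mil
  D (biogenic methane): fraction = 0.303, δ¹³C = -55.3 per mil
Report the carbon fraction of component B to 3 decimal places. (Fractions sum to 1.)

0.148

Let f_B and f_C be the unknown fractions; fractions sum to 1 so f_B + f_C = 0.321.
Mass balance: Σ fᵢ·δᵢ = δ_bulk ⇒ f_B·(-69.8) + f_C·(-43.6) = -57.5 − (-39.617) = -17.883
Substitute f_C = 0.321 − f_B:
f_B·(-69.8 − -43.6) = -17.883 − 0.321×(-43.6) = -3.888
f_B = -3.888 / -26.2 = 0.1484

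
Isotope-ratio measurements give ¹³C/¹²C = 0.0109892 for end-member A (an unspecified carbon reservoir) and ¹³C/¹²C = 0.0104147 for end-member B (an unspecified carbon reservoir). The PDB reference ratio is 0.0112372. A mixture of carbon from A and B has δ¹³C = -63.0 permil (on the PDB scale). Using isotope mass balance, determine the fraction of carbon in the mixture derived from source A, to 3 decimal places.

δ_A = (0.0109892/0.0112372 − 1)×1000 = (0.977930 − 1)×1000 = -22.070 permil
δ_B = (0.0104147/0.0112372 − 1)×1000 = (0.926806 − 1)×1000 = -73.194 permil
f_A = (δ_mix − δ_B)/(δ_A − δ_B) = (-63.0 − (-73.194))/(-22.070 − (-73.194))
f_A = 10.194 / 51.125 = 0.1994

0.199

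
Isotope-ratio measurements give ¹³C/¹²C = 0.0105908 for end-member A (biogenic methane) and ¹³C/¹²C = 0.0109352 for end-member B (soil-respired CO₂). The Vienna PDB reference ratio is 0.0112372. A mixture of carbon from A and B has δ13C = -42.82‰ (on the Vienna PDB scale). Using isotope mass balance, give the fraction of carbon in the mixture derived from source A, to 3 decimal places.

0.520

δ_A = (0.0105908/0.0112372 − 1)×1000 = (0.942477 − 1)×1000 = -57.523‰
δ_B = (0.0109352/0.0112372 − 1)×1000 = (0.973125 − 1)×1000 = -26.875‰
f_A = (δ_mix − δ_B)/(δ_A − δ_B) = (-42.82 − (-26.875))/(-57.523 − (-26.875))
f_A = -15.945 / -30.648 = 0.5203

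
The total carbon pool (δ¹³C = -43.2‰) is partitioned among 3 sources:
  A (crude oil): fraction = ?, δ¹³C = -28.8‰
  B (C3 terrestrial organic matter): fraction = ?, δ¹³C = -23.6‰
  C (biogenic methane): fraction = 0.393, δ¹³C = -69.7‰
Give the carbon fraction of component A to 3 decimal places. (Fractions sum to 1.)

0.285

Let f_A and f_B be the unknown fractions; fractions sum to 1 so f_A + f_B = 0.607.
Mass balance: Σ fᵢ·δᵢ = δ_bulk ⇒ f_A·(-28.8) + f_B·(-23.6) = -43.2 − (-27.392) = -15.808
Substitute f_B = 0.607 − f_A:
f_A·(-28.8 − -23.6) = -15.808 − 0.607×(-23.6) = -1.483
f_A = -1.483 / -5.2 = 0.2851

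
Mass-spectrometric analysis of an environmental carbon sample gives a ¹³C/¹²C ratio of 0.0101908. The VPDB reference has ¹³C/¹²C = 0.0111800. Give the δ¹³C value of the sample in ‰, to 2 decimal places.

-88.48‰

δ¹³C = (R_sample / R_standard − 1) × 1000
R_sample / R_standard = 0.0101908 / 0.0111800 = 0.911521
δ¹³C = (0.911521 − 1) × 1000 = -88.479‰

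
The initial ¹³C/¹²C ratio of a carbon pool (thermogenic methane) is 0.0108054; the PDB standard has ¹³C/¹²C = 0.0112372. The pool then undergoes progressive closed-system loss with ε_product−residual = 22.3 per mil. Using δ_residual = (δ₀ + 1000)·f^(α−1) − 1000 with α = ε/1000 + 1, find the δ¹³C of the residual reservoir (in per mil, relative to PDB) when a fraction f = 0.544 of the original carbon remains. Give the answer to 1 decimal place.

δ₀ = (0.0108054/0.0112372 − 1)×1000 = (0.961574 − 1)×1000 = -38.426 per mil
α − 1 = ε/1000 = 0.0223
f^(α−1) = 0.544^(0.0223) = 0.986515
δ_res = (-38.426 + 1000) × 0.986515 − 1000 = 948.608 − 1000 = -51.39 per mil

-51.4 per mil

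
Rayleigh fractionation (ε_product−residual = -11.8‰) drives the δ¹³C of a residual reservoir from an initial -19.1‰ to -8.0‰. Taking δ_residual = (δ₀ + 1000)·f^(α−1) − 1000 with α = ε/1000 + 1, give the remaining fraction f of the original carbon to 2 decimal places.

α − 1 = ε/1000 = -0.0118
(δ_res + 1000)/(δ₀ + 1000) = (-8.0 + 1000)/(-19.1 + 1000) = 992.0/980.9 = 1.011316
f = 1.011316^(1/-0.0118) = exp(ln(1.011316)/-0.0118) = exp(0.01125/-0.0118)
f = exp(-0.9536) = 0.3853

0.39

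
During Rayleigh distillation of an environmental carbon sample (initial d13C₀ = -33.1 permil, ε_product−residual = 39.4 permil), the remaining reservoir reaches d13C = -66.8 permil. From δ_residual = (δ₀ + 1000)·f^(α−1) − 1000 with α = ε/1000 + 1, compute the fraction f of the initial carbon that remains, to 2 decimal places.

0.41

α − 1 = ε/1000 = 0.0394
(δ_res + 1000)/(δ₀ + 1000) = (-66.8 + 1000)/(-33.1 + 1000) = 933.2/966.9 = 0.965146
f = 0.965146^(1/0.0394) = exp(ln(0.965146)/0.0394) = exp(-0.03548/0.0394)
f = exp(-0.9004) = 0.4064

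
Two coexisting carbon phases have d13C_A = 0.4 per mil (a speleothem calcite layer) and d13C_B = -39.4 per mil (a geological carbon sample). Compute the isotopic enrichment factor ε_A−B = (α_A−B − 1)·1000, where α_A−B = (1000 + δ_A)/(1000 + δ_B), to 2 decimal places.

41.43 per mil

α_A−B = (1000 + 0.4) / (1000 + -39.4) = 1000.4 / 960.6 = 1.041432
ε_A−B = (1.041432 − 1) × 1000 = 41.432 per mil
(The approximation ε ≈ δ_A − δ_B would give 39.8 per mil.)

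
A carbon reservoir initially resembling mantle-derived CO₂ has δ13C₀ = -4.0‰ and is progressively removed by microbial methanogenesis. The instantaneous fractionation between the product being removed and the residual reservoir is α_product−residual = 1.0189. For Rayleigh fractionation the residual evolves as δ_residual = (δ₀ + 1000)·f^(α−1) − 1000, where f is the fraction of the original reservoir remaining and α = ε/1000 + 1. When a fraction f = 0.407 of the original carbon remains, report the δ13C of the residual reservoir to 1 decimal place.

-20.8‰

Rayleigh residual: δ_res = (δ₀ + 1000)·f^(α−1) − 1000
α − 1 = 0.01890
f^(α−1) = 0.407^(0.01890) = 0.983154
δ_res = (-4.0 + 1000) × 0.983154 − 1000 = 979.221 − 1000 = -20.78‰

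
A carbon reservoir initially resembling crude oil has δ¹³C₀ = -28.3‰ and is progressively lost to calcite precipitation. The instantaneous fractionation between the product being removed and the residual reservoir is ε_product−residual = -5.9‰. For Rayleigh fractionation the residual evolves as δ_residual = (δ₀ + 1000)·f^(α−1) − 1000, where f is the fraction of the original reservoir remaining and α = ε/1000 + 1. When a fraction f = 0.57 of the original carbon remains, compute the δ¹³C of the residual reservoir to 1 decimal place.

-25.1‰

Rayleigh residual: δ_res = (δ₀ + 1000)·f^(α−1) − 1000
α = ε/1000 + 1 = 0.99410, so α − 1 = -0.00590
f^(α−1) = 0.57^(-0.00590) = 1.003322
δ_res = (-28.3 + 1000) × 1.003322 − 1000 = 974.928 − 1000 = -25.07‰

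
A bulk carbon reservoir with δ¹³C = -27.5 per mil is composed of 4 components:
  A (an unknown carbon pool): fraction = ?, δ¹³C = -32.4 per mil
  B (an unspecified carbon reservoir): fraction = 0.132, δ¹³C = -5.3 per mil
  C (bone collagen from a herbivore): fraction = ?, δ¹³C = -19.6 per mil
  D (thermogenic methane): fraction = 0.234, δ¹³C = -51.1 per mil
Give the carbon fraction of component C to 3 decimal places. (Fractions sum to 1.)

0.445

Let f_C and f_A be the unknown fractions; fractions sum to 1 so f_C + f_A = 0.634.
Mass balance: Σ fᵢ·δᵢ = δ_bulk ⇒ f_C·(-19.6) + f_A·(-32.4) = -27.5 − (-12.657) = -14.843
Substitute f_A = 0.634 − f_C:
f_C·(-19.6 − -32.4) = -14.843 − 0.634×(-32.4) = 5.699
f_C = 5.699 / 12.8 = 0.4452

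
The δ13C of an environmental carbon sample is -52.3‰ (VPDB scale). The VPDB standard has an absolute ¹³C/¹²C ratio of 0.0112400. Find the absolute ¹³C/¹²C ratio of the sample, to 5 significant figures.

0.010652

R_sample = R_standard × (δ13C/1000 + 1)
R_sample = 0.0112400 × (-52.3/1000 + 1) = 0.0112400 × 0.947700
R_sample = 0.0106521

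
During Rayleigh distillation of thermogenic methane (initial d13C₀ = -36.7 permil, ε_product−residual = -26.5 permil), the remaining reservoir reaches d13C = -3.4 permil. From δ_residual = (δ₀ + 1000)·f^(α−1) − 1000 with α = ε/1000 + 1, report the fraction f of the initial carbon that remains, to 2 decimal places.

α − 1 = ε/1000 = -0.0265
(δ_res + 1000)/(δ₀ + 1000) = (-3.4 + 1000)/(-36.7 + 1000) = 996.6/963.3 = 1.034569
f = 1.034569^(1/-0.0265) = exp(ln(1.034569)/-0.0265) = exp(0.03398/-0.0265)
f = exp(-1.2824) = 0.2774

0.28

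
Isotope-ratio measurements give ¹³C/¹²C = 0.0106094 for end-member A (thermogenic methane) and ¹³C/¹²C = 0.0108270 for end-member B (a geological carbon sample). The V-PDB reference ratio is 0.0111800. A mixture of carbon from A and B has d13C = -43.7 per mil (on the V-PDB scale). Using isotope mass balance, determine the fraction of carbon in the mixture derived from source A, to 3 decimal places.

0.623

δ_A = (0.0106094/0.0111800 − 1)×1000 = (0.948962 − 1)×1000 = -51.038 per mil
δ_B = (0.0108270/0.0111800 − 1)×1000 = (0.968426 − 1)×1000 = -31.574 per mil
f_A = (δ_mix − δ_B)/(δ_A − δ_B) = (-43.7 − (-31.574))/(-51.038 − (-31.574))
f_A = -12.126 / -19.463 = 0.6230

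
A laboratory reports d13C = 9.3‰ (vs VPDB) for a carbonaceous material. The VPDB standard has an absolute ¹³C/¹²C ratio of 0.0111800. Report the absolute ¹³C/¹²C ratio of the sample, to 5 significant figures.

R_sample = R_standard × (d13C/1000 + 1)
R_sample = 0.0111800 × (9.3/1000 + 1) = 0.0111800 × 1.009300
R_sample = 0.0112840

0.011284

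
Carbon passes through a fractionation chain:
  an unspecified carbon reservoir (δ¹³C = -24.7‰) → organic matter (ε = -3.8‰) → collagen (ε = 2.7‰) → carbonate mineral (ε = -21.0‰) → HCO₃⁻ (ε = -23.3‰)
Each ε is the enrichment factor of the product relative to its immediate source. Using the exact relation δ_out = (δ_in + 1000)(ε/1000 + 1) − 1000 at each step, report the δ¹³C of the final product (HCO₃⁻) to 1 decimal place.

step 1: δ = (-24.70 + 1000)·(-3.8/1000 + 1) − 1000 = -28.41‰
step 2: δ = (-28.41 + 1000)·(2.7/1000 + 1) − 1000 = -25.78‰
step 3: δ = (-25.78 + 1000)·(-21.0/1000 + 1) − 1000 = -46.24‰
step 4: δ = (-46.24 + 1000)·(-23.3/1000 + 1) − 1000 = -68.46‰

-68.5‰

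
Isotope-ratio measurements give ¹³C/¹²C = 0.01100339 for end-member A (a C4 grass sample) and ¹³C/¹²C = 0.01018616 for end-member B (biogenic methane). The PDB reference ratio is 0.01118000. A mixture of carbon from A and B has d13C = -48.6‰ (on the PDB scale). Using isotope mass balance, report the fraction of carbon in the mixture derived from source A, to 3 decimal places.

δ_A = (0.01100339/0.01118000 − 1)×1000 = (0.984203 − 1)×1000 = -15.797‰
δ_B = (0.01018616/0.01118000 − 1)×1000 = (0.911106 − 1)×1000 = -88.894‰
f_A = (δ_mix − δ_B)/(δ_A − δ_B) = (-48.6 − (-88.894))/(-15.797 − (-88.894))
f_A = 40.294 / 73.097 = 0.5512

0.551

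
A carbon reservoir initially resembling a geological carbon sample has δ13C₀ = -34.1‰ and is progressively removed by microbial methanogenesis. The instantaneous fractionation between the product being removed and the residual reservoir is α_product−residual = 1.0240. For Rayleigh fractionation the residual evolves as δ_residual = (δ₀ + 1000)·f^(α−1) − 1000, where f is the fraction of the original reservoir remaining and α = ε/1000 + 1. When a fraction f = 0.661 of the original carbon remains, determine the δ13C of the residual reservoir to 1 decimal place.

Rayleigh residual: δ_res = (δ₀ + 1000)·f^(α−1) − 1000
α − 1 = 0.02400
f^(α−1) = 0.661^(0.02400) = 0.990113
δ_res = (-34.1 + 1000) × 0.990113 − 1000 = 956.350 − 1000 = -43.65‰

-43.6‰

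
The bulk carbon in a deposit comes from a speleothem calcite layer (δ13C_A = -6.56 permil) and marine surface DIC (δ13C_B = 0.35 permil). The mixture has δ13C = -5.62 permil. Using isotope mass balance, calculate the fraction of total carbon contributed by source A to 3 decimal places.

0.864

δ_mix = f_A·δ_A + (1 − f_A)·δ_B  ⇒  f_A = (δ_mix − δ_B)/(δ_A − δ_B)
f_A = (-5.62 − (0.35)) / (-6.56 − (0.35))
f_A = -5.97 / -6.91 = 0.8640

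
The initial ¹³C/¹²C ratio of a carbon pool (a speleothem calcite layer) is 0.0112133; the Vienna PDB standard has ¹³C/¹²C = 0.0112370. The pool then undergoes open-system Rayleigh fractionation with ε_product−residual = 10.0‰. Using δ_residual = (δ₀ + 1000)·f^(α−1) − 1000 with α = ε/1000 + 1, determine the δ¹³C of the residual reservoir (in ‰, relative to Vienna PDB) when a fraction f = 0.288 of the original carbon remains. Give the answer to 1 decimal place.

δ₀ = (0.0112133/0.0112370 − 1)×1000 = (0.997891 − 1)×1000 = -2.109‰
α − 1 = ε/1000 = 0.0100
f^(α−1) = 0.288^(0.0100) = 0.987629
δ_res = (-2.109 + 1000) × 0.987629 − 1000 = 985.546 − 1000 = -14.45‰

-14.5‰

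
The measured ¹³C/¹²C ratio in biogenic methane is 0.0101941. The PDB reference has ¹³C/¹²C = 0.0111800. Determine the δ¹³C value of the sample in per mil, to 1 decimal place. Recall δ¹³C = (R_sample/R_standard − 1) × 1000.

-88.2 per mil

δ¹³C = (R_sample / R_standard − 1) × 1000
R_sample / R_standard = 0.0101941 / 0.0111800 = 0.911816
δ¹³C = (0.911816 − 1) × 1000 = -88.18 per mil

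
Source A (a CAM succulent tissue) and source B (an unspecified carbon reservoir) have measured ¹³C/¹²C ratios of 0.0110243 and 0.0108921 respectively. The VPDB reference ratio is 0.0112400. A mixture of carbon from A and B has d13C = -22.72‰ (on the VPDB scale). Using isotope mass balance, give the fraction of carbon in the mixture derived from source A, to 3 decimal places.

δ_A = (0.0110243/0.0112400 − 1)×1000 = (0.980810 − 1)×1000 = -19.190‰
δ_B = (0.0108921/0.0112400 − 1)×1000 = (0.969048 − 1)×1000 = -30.952‰
f_A = (δ_mix − δ_B)/(δ_A − δ_B) = (-22.72 − (-30.952))/(-19.190 − (-30.952))
f_A = 8.232 / 11.762 = 0.6999

0.700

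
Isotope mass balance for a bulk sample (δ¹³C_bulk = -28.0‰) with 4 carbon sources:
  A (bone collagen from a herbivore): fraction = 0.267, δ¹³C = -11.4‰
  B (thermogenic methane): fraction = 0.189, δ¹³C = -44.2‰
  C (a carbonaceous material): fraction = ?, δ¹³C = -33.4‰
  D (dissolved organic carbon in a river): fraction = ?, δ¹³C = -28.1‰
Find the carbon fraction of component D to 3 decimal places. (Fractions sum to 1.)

Let f_D and f_C be the unknown fractions; fractions sum to 1 so f_D + f_C = 0.544.
Mass balance: Σ fᵢ·δᵢ = δ_bulk ⇒ f_D·(-28.1) + f_C·(-33.4) = -28.0 − (-11.398) = -16.602
Substitute f_C = 0.544 − f_D:
f_D·(-28.1 − -33.4) = -16.602 − 0.544×(-33.4) = 1.567
f_D = 1.567 / 5.3 = 0.2957

0.296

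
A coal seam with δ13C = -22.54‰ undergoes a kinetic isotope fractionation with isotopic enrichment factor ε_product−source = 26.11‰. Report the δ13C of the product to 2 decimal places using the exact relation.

2.98‰

To first order, δ_product ≈ δ_source + ε = 3.57‰.
Exactly, δ_product = (δ_source + 1000)·(ε/1000 + 1) − 1000.
δ_product = (-22.54 + 1000) × (26.11/1000 + 1) − 1000
δ_product = 2.981‰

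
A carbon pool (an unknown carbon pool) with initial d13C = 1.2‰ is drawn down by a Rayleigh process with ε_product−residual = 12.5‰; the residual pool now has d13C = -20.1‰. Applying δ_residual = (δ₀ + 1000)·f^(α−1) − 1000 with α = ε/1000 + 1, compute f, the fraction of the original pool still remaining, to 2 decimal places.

α − 1 = ε/1000 = 0.0125
(δ_res + 1000)/(δ₀ + 1000) = (-20.1 + 1000)/(1.2 + 1000) = 979.9/1001.2 = 0.978726
f = 0.978726^(1/0.0125) = exp(ln(0.978726)/0.0125) = exp(-0.02150/0.0125)
f = exp(-1.7203) = 0.1790

0.18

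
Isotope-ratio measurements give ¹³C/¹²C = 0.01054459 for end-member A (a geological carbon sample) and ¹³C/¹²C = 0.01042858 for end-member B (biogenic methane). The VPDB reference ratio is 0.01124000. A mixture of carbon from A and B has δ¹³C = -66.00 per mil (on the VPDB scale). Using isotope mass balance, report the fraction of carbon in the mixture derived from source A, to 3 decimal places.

0.600

δ_A = (0.01054459/0.01124000 − 1)×1000 = (0.938131 − 1)×1000 = -61.869 per mil
δ_B = (0.01042858/0.01124000 − 1)×1000 = (0.927810 − 1)×1000 = -72.190 per mil
f_A = (δ_mix − δ_B)/(δ_A − δ_B) = (-66.00 − (-72.190))/(-61.869 − (-72.190))
f_A = 6.190 / 10.321 = 0.5998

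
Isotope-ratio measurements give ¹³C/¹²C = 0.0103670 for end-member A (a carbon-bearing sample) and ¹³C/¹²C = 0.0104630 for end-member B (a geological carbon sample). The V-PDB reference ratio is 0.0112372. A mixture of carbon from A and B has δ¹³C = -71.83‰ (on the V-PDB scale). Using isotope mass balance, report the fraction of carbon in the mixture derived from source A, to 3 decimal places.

0.343

δ_A = (0.0103670/0.0112372 − 1)×1000 = (0.922561 − 1)×1000 = -77.439‰
δ_B = (0.0104630/0.0112372 − 1)×1000 = (0.931104 − 1)×1000 = -68.896‰
f_A = (δ_mix − δ_B)/(δ_A − δ_B) = (-71.83 − (-68.896))/(-77.439 − (-68.896))
f_A = -2.934 / -8.543 = 0.3434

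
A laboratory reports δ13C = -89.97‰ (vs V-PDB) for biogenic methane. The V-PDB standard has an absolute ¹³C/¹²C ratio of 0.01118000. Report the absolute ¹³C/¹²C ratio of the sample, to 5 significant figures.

0.010174

R_sample = R_standard × (δ13C/1000 + 1)
R_sample = 0.01118000 × (-89.97/1000 + 1) = 0.01118000 × 0.910030
R_sample = 0.0101741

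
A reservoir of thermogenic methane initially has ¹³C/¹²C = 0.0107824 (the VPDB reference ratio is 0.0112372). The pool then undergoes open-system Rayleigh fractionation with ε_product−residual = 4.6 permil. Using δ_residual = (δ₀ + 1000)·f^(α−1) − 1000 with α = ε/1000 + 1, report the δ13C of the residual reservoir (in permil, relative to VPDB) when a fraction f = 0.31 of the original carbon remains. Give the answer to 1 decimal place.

-45.6 permil

δ₀ = (0.0107824/0.0112372 − 1)×1000 = (0.959527 − 1)×1000 = -40.473 permil
α − 1 = ε/1000 = 0.0046
f^(α−1) = 0.31^(0.0046) = 0.994627
δ_res = (-40.473 + 1000) × 0.994627 − 1000 = 954.372 − 1000 = -45.63 permil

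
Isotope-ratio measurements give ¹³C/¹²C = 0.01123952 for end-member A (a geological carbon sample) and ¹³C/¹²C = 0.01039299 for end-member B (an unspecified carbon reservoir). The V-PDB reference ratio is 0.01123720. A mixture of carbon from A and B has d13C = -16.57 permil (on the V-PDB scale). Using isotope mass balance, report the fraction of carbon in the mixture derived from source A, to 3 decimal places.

0.777

δ_A = (0.01123952/0.01123720 − 1)×1000 = (1.000206 − 1)×1000 = 0.206 permil
δ_B = (0.01039299/0.01123720 − 1)×1000 = (0.924874 − 1)×1000 = -75.126 permil
f_A = (δ_mix − δ_B)/(δ_A − δ_B) = (-16.57 − (-75.126))/(0.206 − (-75.126))
f_A = 58.556 / 75.333 = 0.7773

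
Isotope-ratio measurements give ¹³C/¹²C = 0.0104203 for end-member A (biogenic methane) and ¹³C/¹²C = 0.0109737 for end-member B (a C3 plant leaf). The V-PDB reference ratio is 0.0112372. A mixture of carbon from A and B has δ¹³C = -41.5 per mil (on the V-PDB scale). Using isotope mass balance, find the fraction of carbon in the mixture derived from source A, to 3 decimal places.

0.367

δ_A = (0.0104203/0.0112372 − 1)×1000 = (0.927304 − 1)×1000 = -72.696 per mil
δ_B = (0.0109737/0.0112372 − 1)×1000 = (0.976551 − 1)×1000 = -23.449 per mil
f_A = (δ_mix − δ_B)/(δ_A − δ_B) = (-41.5 − (-23.449))/(-72.696 − (-23.449))
f_A = -18.051 / -49.247 = 0.3665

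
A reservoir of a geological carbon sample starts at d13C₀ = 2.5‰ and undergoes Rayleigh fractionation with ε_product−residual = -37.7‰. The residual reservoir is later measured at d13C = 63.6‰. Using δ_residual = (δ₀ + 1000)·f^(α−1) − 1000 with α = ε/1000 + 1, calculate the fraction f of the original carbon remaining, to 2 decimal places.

0.21

α − 1 = ε/1000 = -0.0377
(δ_res + 1000)/(δ₀ + 1000) = (63.6 + 1000)/(2.5 + 1000) = 1063.6/1002.5 = 1.060948
f = 1.060948^(1/-0.0377) = exp(ln(1.060948)/-0.0377) = exp(0.05916/-0.0377)
f = exp(-1.5693) = 0.2082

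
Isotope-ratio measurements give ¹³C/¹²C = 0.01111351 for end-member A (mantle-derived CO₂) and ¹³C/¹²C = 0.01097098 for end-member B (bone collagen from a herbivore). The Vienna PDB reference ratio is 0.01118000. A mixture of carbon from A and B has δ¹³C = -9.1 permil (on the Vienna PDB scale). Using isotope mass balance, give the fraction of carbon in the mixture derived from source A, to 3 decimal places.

0.753

δ_A = (0.01111351/0.01118000 − 1)×1000 = (0.994053 − 1)×1000 = -5.947 permil
δ_B = (0.01097098/0.01118000 − 1)×1000 = (0.981304 − 1)×1000 = -18.696 permil
f_A = (δ_mix − δ_B)/(δ_A − δ_B) = (-9.1 − (-18.696))/(-5.947 − (-18.696))
f_A = 9.596 / 12.749 = 0.7527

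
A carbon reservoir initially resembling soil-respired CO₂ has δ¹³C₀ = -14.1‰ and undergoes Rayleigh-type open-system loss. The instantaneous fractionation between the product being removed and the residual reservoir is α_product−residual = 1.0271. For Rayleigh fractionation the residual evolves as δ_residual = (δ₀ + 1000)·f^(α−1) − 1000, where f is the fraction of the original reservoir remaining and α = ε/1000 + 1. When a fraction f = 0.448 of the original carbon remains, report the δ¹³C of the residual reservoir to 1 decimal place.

-35.3‰

Rayleigh residual: δ_res = (δ₀ + 1000)·f^(α−1) − 1000
α − 1 = 0.02710
f^(α−1) = 0.448^(0.02710) = 0.978475
δ_res = (-14.1 + 1000) × 0.978475 − 1000 = 964.678 − 1000 = -35.32‰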